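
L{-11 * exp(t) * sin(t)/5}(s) -11/(5 * (s - 1)^2 + 5)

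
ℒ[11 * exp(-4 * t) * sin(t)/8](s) 11/(8 * ((s + 4)^2 + 1))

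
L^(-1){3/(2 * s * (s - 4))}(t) 3 * exp(2 * t) * sinh(2 * t)/4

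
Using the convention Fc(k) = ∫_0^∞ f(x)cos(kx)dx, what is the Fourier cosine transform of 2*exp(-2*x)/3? 4/(3*(k^2 + 4))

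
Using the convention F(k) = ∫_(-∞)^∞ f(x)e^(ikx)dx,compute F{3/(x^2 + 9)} pi * exp(-3 * Abs(k))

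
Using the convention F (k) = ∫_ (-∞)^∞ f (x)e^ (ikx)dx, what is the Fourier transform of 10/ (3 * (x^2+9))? 10 * pi * exp (-3 * Abs (k))/9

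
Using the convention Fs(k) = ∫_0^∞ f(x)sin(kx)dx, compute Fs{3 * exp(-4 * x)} 3 * k/(k^2+16)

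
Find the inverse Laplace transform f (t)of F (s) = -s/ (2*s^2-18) -cosh (3*t)/2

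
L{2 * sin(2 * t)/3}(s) 4/(3 * (s^2+4))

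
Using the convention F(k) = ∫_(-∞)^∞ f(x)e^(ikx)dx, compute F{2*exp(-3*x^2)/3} 2*sqrt(3)*sqrt(pi)*exp(-k^2/12)/9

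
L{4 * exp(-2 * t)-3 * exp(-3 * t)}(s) 4/(s + 2)-3/(s + 3)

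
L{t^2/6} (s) 1/ (3*s^3)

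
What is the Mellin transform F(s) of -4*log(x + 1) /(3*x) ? 4*pi*csc(pi*s) /(3*(s - 1) ) 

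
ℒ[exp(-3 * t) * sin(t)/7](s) 1/(7 * ((s + 3)^2 + 1))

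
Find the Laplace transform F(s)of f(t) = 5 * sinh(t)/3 5/(3 * (s^2 - 1))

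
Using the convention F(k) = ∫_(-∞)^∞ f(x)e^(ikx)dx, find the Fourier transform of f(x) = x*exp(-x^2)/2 I*sqrt(pi)*k*exp(-k^2/4)/4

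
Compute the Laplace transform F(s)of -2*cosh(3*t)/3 -2*s/(3*s^2 - 27)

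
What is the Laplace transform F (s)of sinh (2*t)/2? 1/ (s^2 - 4)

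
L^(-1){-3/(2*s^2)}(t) -3*t/2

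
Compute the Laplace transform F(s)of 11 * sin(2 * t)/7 22/(7 * (s^2 + 4))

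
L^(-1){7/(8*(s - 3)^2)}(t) 7*t*exp(3*t)/8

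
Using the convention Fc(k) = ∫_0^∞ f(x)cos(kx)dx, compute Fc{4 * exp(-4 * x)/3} 16/(3 * (k^2 + 16))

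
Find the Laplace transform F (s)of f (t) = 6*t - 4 6/s^2 - 4/s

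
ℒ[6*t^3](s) 36/s^4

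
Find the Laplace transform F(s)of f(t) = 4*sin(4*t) 16/(s^2 + 16)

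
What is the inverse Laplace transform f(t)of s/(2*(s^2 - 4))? cosh(2*t)/2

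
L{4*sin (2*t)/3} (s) 8/ (3*(s^2 + 4))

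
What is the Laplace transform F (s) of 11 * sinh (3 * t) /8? 33/ (8 * (s^2 - 9) ) 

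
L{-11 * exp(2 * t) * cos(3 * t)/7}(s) 11 * (2 - s)/(7 * ((s - 2)^2 + 9))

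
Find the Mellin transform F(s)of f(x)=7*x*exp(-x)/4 7*gamma(s + 1)/4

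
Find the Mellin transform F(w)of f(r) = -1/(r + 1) -pi*csc(pi*w)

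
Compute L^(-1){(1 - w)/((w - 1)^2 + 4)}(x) -exp(x)*cos(2*x)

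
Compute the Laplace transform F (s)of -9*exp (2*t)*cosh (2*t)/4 9*(2 - s)/ (4*s*(s - 4))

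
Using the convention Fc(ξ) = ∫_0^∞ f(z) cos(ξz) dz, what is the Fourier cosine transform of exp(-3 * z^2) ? sqrt(3) * sqrt(pi) * exp(-ξ^2/12) /6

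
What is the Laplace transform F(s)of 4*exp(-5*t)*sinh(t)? 4/((s + 5)^2 - 1)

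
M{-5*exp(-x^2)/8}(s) -5*gamma(s/2)/16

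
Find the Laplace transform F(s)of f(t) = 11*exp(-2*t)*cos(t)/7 11*(s + 2)/(7*((s + 2)^2 + 1))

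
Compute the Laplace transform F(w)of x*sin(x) 2*w/(w^2 + 1)^2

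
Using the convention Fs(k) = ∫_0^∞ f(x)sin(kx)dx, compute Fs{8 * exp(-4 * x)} 8 * k/(k^2 + 16)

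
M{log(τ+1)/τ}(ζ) -pi * csc(pi * ζ)/(ζ - 1)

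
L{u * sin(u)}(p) 2 * p/(p^2 + 1)^2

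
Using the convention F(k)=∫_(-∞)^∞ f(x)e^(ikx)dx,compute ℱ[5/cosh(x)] 5 * pi/cosh(pi * k/2)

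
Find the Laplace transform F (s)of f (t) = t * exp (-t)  (s + 1)^ (-2)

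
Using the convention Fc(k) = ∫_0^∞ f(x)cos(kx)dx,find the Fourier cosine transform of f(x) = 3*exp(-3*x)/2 9/(2*(k^2 + 9))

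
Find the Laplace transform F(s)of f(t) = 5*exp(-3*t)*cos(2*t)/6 5*(s + 3)/(6*((s + 3)^2 + 4))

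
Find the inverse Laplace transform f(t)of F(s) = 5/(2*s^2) 5*t/2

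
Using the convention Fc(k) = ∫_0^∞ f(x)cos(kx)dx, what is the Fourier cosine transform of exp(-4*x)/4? 1/(k^2+16)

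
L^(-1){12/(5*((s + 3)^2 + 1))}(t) 12*exp(-3*t)*sin(t)/5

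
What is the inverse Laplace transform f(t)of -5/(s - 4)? -5*exp(4*t)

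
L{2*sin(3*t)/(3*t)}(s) 2*atan(3/s)/3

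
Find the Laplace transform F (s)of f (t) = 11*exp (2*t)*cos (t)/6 11*(s - 2)/ (6*( (s - 2)^2 + 1))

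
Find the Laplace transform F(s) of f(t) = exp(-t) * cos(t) (s + 1) /((s + 1) ^2 + 1) 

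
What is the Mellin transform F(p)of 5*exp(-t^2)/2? 5*gamma(p/2)/4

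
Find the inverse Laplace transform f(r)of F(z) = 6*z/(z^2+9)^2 r*sin(3*r)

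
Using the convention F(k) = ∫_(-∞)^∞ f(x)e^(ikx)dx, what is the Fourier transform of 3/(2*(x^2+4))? 3*pi*exp(-2*Abs(k))/4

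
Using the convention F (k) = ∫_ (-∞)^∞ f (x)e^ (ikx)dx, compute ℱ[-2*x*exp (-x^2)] -I*sqrt (pi)*k*exp (-k^2/4)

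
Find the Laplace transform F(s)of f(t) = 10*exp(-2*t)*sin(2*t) 20/((s+2)^2+4)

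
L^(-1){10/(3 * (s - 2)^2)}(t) 10 * t * exp(2 * t)/3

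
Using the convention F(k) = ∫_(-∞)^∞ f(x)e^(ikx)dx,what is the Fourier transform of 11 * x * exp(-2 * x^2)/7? 11 * sqrt(2) * I * sqrt(pi) * k * exp(-k^2/8)/56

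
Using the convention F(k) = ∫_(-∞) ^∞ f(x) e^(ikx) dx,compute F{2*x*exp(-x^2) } I*sqrt(pi)*k*exp(-k^2/4) 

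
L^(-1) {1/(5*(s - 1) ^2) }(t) t*exp(t) /5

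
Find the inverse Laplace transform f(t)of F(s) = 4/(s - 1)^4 2 * t^3 * exp(t)/3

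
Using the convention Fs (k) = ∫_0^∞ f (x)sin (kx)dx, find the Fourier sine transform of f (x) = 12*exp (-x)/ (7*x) 12*atan (k)/7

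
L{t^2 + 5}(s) 5/s + 2/s^3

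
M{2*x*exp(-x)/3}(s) 2*gamma(s + 1)/3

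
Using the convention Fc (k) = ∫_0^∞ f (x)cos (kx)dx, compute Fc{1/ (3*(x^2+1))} pi*exp (-k)/6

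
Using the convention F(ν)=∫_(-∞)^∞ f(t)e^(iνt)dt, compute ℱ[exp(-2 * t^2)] sqrt(2) * sqrt(pi) * exp(-ν^2/8)/2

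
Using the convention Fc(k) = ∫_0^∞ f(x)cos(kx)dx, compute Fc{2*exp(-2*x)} 4/(k^2 + 4)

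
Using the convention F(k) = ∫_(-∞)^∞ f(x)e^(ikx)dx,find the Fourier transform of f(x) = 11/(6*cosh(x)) 11*pi/(6*cosh(pi*k/2))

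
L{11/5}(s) 11/(5*s)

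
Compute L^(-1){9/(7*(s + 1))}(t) 9*exp(-t)/7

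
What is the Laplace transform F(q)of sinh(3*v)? 3/(q^2-9)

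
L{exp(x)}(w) 1/(w - 1)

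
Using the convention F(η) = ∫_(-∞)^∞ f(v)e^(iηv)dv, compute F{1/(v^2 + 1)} pi * exp(-Abs(η))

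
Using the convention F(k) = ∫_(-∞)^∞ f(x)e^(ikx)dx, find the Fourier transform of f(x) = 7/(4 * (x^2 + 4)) 7 * pi * exp(-2 * Abs(k))/8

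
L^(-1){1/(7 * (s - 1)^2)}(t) t * exp(t)/7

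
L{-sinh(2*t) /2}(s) -1/(s^2 - 4) 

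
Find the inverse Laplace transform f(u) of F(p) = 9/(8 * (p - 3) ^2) 9 * u * exp(3 * u) /8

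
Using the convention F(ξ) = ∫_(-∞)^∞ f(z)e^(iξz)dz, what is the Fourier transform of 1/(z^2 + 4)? pi*exp(-2*Abs(ξ))/2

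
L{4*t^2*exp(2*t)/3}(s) 8/(3*(s - 2)^3)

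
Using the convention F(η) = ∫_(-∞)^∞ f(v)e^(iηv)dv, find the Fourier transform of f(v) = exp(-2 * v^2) sqrt(2) * sqrt(pi) * exp(-η^2/8)/2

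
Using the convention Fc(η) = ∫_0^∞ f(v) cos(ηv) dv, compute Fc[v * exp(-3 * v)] (9 - η^2) /(η^2 + 9) ^2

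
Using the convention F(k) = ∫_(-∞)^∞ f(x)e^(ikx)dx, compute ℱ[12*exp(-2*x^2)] 6*sqrt(2)*sqrt(pi)*exp(-k^2/8)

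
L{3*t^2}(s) 6/s^3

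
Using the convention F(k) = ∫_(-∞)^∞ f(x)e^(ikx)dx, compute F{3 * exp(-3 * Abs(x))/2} 9/(k^2+9)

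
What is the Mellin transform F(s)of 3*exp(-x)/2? 3*gamma(s)/2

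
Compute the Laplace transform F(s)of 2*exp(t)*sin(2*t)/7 4/(7*((s - 1)^2 + 4))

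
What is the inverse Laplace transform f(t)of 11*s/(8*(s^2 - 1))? 11*cosh(t)/8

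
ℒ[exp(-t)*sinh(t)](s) 1/(s*(s + 2))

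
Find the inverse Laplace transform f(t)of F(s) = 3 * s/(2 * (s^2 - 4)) 3 * cosh(2 * t)/2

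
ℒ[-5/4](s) -5/(4 * s)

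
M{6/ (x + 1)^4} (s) gamma (s)*gamma (4 - s)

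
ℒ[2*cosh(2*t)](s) 2*s/(s^2 - 4)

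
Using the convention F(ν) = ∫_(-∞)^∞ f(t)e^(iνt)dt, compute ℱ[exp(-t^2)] sqrt(pi)*exp(-ν^2/4)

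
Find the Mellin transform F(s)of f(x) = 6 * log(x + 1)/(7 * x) -6 * pi * csc(pi * s)/(7 * s - 7)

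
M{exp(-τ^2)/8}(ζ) gamma(ζ/2)/16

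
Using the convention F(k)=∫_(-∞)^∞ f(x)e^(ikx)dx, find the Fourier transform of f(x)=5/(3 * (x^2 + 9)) 5 * pi * exp(-3 * Abs(k))/9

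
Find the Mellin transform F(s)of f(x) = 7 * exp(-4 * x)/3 7 * gamma(s)/(3 * 4^s)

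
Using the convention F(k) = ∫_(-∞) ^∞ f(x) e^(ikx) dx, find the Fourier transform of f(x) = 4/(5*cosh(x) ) 4*pi/(5*cosh(pi*k/2) ) 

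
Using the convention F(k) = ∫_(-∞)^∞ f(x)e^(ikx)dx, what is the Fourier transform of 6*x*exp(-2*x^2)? 3*sqrt(2)*I*sqrt(pi)*k*exp(-k^2/8)/4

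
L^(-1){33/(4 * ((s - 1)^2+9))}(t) 11 * exp(t) * sin(3 * t)/4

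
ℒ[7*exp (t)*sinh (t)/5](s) 7/ (5*s*(s - 2))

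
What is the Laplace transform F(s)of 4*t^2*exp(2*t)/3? 8/(3*(s - 2)^3)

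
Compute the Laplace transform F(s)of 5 5/s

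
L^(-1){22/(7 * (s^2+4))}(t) 11 * sin(2 * t)/7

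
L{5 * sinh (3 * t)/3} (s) 5/ (s^2 - 9)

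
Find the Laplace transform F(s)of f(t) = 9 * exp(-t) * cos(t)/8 9 * (s + 1)/(8 * ((s + 1)^2 + 1))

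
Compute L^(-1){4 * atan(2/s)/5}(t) 4 * sin(2 * t)/(5 * t)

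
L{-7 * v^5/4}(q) -210/q^6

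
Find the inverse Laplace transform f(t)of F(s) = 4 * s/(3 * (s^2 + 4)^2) t * sin(2 * t)/3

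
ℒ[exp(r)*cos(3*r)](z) (z - 1)/((z - 1)^2 + 9)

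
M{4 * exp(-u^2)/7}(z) 2 * gamma(z/2)/7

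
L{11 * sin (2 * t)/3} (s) 22/ (3 * (s^2 + 4))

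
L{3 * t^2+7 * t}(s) 7/s^2+6/s^3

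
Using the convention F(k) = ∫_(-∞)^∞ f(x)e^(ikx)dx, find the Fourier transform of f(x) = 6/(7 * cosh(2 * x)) 3 * pi/(7 * cosh(pi * k/4))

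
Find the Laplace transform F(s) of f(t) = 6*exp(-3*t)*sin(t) 6/((s + 3) ^2 + 1) 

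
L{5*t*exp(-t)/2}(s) 5/(2*(s + 1)^2)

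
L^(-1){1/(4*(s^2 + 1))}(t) sin(t)/4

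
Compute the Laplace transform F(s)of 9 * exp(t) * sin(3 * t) 27/((s - 1)^2+9)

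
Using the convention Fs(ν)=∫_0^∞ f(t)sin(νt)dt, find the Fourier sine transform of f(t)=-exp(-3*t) -ν/(ν^2 + 9)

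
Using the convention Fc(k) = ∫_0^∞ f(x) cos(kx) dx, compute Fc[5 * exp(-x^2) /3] 5 * sqrt(pi) * exp(-k^2/4) /6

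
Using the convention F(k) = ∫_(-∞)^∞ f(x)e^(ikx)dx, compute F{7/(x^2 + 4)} 7*pi*exp(-2*Abs(k))/2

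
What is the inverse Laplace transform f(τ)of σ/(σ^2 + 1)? cos(τ)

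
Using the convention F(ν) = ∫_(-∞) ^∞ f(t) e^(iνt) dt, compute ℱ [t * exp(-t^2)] I * sqrt(pi) * ν * exp(-ν^2/4) /2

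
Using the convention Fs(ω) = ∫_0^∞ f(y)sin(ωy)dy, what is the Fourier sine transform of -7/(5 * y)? -7 * pi/10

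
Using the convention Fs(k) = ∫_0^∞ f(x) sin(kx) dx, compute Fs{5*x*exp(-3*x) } 30*k/(k^2 + 9) ^2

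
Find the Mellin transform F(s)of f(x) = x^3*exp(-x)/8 gamma(s + 3)/8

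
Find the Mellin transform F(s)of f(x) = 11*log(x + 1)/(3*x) -11*pi*csc(pi*s)/(3*s - 3)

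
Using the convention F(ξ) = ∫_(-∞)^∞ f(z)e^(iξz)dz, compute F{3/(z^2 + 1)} 3 * pi * exp(-Abs(ξ))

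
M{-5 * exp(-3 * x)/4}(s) -5 * gamma(s)/(4 * 3^s)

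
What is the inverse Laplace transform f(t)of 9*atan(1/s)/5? 9*sin(t)/(5*t)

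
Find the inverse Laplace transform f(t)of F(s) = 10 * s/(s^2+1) 10 * cos(t)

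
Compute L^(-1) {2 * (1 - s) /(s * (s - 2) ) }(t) -2 * exp(t) * cosh(t) 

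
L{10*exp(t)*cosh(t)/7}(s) 10*(s - 1)/(7*s*(s - 2))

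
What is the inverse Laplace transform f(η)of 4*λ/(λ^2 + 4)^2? η*sin(2*η)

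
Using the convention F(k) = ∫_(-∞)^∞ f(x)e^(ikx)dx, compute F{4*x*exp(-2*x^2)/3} sqrt(2)*I*sqrt(pi)*k*exp(-k^2/8)/6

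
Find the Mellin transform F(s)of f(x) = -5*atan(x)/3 5*pi*sec(pi*s/2)/(6*s)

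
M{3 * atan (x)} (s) -3 * pi * sec (pi * s/2)/ (2 * s)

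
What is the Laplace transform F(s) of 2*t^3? 12/s^4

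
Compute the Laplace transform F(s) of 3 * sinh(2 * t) 6/(s^2 - 4) 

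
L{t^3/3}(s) 2/s^4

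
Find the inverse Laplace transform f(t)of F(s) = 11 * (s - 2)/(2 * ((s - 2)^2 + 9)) 11 * exp(2 * t) * cos(3 * t)/2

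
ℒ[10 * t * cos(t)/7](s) 10 * (s^2 - 1)/(7 * (s^2 + 1)^2)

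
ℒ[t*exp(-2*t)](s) (s + 2)^(-2)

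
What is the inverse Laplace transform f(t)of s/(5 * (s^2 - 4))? cosh(2 * t)/5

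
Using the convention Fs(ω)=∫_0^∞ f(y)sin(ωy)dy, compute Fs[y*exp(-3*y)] 6*ω/(ω^2 + 9)^2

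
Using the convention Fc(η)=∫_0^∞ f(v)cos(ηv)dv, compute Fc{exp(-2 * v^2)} sqrt(2) * sqrt(pi) * exp(-η^2/8)/4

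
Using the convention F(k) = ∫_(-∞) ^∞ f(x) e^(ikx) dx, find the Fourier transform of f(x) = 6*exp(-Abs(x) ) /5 12/(5*(k^2 + 1) ) 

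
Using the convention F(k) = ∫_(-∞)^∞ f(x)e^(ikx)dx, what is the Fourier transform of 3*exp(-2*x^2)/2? 3*sqrt(2)*sqrt(pi)*exp(-k^2/8)/4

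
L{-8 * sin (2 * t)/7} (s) -16/ (7 * s^2 + 28)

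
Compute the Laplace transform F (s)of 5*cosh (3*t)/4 5*s/ (4*(s^2 - 9))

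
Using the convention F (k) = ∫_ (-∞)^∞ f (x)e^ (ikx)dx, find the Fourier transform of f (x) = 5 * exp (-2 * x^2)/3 5 * sqrt (2) * sqrt (pi) * exp (-k^2/8)/6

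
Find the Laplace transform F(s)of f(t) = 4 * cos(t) 4 * s/(s^2+1)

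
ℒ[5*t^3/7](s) 30/(7*s^4)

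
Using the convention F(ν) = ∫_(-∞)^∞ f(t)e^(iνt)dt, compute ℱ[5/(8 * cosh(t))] 5 * pi/(8 * cosh(pi * ν/2))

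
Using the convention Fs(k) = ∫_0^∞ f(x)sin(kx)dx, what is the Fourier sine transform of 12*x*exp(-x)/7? 24*k/(7*(k^2+1)^2)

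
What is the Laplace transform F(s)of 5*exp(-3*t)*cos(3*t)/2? 5*(s+3)/(2*((s+3)^2+9))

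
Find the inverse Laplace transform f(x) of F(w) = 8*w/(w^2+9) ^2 4*x*sin(3*x) /3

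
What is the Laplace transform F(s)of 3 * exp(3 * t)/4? 3/(4 * (s - 3))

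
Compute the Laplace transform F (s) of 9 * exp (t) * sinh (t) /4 9/ (4 * s * (s - 2) ) 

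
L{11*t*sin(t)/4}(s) 11*s/(2*(s^2 + 1)^2)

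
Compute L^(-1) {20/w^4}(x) 10 * x^3/3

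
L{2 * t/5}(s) 2/(5 * s^2)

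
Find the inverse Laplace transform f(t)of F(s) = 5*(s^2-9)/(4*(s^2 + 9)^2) 5*t*cos(3*t)/4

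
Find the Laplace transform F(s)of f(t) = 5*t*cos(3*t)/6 5*(s^2-9)/(6*(s^2 + 9)^2)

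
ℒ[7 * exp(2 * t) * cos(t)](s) 7 * (s - 2)/((s - 2)^2+1)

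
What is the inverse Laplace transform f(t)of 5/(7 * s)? 5/7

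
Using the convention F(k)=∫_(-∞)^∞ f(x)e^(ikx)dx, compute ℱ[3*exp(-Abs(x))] 6/(k^2 + 1)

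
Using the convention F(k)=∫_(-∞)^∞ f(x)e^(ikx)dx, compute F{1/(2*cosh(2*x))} pi/(4*cosh(pi*k/4))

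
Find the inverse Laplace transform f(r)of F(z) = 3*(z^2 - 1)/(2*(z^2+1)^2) 3*r*cos(r)/2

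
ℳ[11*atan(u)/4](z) -11*pi*sec(pi*z/2)/(8*z)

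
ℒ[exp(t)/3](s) 1/(3*(s - 1))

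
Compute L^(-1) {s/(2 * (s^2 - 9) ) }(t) cosh(3 * t) /2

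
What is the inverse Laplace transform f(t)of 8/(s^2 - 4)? 4*sinh(2*t)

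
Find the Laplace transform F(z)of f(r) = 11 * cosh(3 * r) 11 * z/(z^2 - 9)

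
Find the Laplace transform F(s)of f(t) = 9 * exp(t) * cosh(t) 9 * (s - 1)/(s * (s - 2))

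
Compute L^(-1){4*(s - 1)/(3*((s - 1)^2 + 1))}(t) 4*exp(t)*cos(t)/3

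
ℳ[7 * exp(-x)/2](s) 7 * gamma(s)/2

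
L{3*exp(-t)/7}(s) 3/(7*(s+1))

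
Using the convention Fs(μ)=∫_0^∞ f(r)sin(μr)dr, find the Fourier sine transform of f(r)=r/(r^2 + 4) pi * exp(-2 * μ)/2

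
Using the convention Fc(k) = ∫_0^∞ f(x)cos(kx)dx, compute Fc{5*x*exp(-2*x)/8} 5*(4 - k^2)/(8*(k^2 + 4)^2)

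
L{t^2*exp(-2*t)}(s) 2/(s + 2)^3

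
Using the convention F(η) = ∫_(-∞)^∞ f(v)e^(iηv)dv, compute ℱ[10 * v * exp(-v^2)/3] 5 * I * sqrt(pi) * η * exp(-η^2/4)/3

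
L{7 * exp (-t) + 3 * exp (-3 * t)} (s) 7/ (s + 1) + 3/ (s + 3)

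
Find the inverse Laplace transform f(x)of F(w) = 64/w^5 8*x^4/3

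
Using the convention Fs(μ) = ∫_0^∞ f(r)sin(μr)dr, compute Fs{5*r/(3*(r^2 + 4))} 5*pi*exp(-2*μ)/6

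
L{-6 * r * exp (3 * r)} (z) -6/ (z - 3)^2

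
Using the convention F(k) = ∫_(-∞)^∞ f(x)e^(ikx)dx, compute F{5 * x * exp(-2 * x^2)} 5 * sqrt(2) * I * sqrt(pi) * k * exp(-k^2/8)/8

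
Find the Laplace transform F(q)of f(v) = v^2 2/q^3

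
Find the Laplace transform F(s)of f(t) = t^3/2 3/s^4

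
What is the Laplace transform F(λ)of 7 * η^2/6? 7/(3 * λ^3)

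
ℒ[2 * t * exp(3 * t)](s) 2/(s - 3)^2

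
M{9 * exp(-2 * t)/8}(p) 9 * gamma(p)/(8 * 2^p)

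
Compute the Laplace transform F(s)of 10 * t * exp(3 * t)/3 10/(3 * (s - 3)^2)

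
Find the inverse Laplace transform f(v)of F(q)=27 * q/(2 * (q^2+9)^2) 9 * v * sin(3 * v)/4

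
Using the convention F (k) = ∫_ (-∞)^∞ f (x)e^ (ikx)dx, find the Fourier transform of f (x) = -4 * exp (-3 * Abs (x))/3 -8/ (k^2 + 9)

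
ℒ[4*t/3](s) 4/(3*s^2)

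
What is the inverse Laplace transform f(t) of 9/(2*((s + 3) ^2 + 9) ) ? 3*exp(-3*t)*sin(3*t) /2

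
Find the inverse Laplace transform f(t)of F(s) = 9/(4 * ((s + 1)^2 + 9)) 3 * exp(-t) * sin(3 * t)/4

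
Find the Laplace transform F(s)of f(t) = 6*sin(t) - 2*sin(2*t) 6/(s^2+1) - 4/(s^2+4)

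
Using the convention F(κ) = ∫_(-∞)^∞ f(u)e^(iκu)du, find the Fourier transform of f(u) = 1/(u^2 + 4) pi*exp(-2*Abs(κ))/2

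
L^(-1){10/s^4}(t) 5 * t^3/3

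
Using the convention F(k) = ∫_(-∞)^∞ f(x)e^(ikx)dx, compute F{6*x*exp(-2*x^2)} 3*sqrt(2)*I*sqrt(pi)*k*exp(-k^2/8)/4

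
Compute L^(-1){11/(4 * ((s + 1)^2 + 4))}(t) 11 * exp(-t) * sin(2 * t)/8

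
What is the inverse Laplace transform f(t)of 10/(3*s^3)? 5*t^2/3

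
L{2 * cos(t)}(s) 2 * s/(s^2 + 1)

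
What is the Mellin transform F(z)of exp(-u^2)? gamma(z/2)/2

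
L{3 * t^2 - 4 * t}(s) 6/s^3 - 4/s^2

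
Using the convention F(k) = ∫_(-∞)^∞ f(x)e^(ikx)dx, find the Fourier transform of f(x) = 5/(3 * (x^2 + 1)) 5 * pi * exp(-Abs(k))/3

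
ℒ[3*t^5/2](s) 180/s^6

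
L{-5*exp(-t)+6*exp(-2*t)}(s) 6/(s+2) - 5/(s+1)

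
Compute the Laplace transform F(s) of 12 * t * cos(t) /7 12 * (s^2-1) /(7 * (s^2 + 1) ^2) 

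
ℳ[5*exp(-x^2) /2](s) 5*gamma(s/2) /4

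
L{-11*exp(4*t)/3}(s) -11/(3*s - 12)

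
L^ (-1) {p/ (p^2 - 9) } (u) cosh (3*u) 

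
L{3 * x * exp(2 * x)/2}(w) 3/(2 * (w - 2)^2)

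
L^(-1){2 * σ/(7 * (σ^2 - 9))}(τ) 2 * cosh(3 * τ)/7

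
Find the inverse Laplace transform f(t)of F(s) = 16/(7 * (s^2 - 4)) 8 * sinh(2 * t)/7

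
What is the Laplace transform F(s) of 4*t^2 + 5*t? 8/s^3 + 5/s^2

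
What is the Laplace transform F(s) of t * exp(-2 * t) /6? 1/(6 * (s + 2) ^2) 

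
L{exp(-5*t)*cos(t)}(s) (s + 5)/((s + 5)^2 + 1)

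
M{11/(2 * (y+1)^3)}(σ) 11 * pi * (σ - 2) * (σ - 1)/(4 * sin(pi * σ))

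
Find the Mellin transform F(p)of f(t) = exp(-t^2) gamma(p/2)/2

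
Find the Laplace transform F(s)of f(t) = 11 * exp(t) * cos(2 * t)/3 11 * (s - 1)/(3 * ((s - 1)^2 + 4))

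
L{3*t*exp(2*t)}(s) 3/(s - 2)^2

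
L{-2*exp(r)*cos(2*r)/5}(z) 2*(1 - z)/(5*((z - 1)^2+4))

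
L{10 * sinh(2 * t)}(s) 20/(s^2 - 4)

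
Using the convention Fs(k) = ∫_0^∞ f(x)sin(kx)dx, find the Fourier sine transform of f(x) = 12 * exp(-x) 12 * k/(k^2 + 1)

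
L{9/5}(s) 9/(5*s)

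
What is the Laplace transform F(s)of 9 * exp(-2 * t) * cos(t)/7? 9 * (s + 2)/(7 * ((s + 2)^2 + 1))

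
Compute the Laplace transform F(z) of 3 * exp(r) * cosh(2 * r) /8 3 * (z - 1) /(8 * ((z - 1) ^2 - 4) ) 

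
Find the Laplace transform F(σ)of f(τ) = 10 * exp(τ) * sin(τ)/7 10/(7 * ((σ - 1)^2 + 1))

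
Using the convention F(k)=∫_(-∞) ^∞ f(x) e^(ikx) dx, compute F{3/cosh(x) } 3*pi/cosh(pi*k/2) 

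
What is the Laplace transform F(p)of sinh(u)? 1/(p^2 - 1)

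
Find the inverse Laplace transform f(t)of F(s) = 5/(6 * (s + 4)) 5 * exp(-4 * t)/6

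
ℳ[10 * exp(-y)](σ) 10 * gamma(σ)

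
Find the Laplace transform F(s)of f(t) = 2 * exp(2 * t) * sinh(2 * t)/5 4/(5 * s * (s - 4))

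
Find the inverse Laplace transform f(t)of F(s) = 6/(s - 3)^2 6*t*exp(3*t)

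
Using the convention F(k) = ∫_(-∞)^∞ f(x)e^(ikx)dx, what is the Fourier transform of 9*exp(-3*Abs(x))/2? 27/(k^2 + 9)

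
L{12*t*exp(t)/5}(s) 12/(5*(s - 1)^2)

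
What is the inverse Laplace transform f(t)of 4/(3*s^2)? 4*t/3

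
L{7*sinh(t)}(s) 7/(s^2 - 1)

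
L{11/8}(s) 11/(8 * s)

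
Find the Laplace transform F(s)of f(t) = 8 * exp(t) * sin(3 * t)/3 8/((s - 1)^2 + 9)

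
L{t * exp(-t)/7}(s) 1/(7 * (s + 1)^2)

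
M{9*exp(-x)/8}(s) 9*gamma(s)/8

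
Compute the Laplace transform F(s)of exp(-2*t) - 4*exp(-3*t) 1/(s + 2) - 4/(s + 3)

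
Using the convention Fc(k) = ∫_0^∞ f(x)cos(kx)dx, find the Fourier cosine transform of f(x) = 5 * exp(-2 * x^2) 5 * sqrt(2) * sqrt(pi) * exp(-k^2/8)/4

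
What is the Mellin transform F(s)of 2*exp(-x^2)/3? gamma(s/2)/3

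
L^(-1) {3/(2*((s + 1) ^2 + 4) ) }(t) 3*exp(-t)*sin(2*t) /4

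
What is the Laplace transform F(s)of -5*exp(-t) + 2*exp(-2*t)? 2/(s + 2)-5/(s + 1)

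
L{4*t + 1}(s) 4/s^2 + 1/s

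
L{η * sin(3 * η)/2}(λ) 3 * λ/(λ^2 + 9)^2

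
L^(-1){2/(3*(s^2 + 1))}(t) 2*sin(t)/3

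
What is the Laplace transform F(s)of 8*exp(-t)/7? 8/(7*(s + 1))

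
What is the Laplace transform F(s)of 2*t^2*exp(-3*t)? 4/(s + 3)^3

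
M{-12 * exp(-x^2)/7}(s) -6 * gamma(s/2)/7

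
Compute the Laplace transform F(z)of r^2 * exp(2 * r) 2/(z - 2)^3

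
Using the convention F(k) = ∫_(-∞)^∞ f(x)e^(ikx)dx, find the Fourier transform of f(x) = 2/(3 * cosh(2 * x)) pi/(3 * cosh(pi * k/4))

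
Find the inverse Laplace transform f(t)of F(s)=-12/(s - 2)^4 -2*t^3*exp(2*t)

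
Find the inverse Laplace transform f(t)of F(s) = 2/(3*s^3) t^2/3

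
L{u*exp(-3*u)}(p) (p + 3)^(-2)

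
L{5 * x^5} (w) 600/w^6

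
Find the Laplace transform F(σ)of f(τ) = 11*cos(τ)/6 11*σ/(6*(σ^2+1))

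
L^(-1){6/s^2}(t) 6 * t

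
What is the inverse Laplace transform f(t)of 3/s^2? 3*t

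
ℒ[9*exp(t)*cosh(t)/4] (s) 9*(s - 1)/(4*s*(s - 2))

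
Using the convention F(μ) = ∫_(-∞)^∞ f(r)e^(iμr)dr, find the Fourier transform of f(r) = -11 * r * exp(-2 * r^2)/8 -11 * sqrt(2) * I * sqrt(pi) * μ * exp(-μ^2/8)/64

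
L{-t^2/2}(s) -1/s^3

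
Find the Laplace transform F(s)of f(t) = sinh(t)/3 1/(3*(s^2 - 1))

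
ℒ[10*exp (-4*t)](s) 10/ (s+4)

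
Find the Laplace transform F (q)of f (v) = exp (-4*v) 1/ (q+4)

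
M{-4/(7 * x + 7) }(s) -4 * pi * csc(pi * s) /7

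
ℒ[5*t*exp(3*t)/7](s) 5/(7*(s - 3)^2)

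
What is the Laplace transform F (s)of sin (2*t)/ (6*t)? atan (2/s)/6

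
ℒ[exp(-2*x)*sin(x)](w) 1/((w + 2)^2 + 1)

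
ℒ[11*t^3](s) 66/s^4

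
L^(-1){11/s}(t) 11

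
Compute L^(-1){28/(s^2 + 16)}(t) 7 * sin(4 * t)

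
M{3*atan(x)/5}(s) -3*pi*sec(pi*s/2)/(10*s)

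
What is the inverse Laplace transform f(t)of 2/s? 2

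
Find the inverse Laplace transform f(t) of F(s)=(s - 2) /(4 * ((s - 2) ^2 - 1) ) exp(2 * t) * cosh(t) /4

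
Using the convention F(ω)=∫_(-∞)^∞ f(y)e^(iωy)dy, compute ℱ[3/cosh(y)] 3 * pi/cosh(pi * ω/2)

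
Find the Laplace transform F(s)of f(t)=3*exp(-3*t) 3/(s+3)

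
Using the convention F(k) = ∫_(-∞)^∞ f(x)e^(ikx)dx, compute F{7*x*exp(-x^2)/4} 7*I*sqrt(pi)*k*exp(-k^2/4)/8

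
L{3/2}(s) 3/(2 * s)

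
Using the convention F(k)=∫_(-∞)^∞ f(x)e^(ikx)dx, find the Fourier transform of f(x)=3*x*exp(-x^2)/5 3*I*sqrt(pi)*k*exp(-k^2/4)/10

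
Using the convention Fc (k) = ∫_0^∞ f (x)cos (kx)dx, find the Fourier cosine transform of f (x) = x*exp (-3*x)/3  (9 - k^2)/ (3*(k^2 + 9)^2)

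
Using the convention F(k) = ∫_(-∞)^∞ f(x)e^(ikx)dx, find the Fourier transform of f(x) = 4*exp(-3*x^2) 4*sqrt(3)*sqrt(pi)*exp(-k^2/12)/3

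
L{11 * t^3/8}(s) 33/(4 * s^4)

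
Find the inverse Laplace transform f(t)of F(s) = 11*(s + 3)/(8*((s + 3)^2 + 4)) 11*exp(-3*t)*cos(2*t)/8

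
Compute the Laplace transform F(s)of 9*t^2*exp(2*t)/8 9/(4*(s - 2)^3)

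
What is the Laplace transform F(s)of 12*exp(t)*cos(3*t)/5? 12*(s - 1)/(5*((s - 1)^2 + 9))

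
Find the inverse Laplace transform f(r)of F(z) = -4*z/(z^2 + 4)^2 -r*sin(2*r)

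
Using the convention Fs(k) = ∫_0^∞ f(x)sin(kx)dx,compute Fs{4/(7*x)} 2*pi/7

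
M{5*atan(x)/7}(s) -5*pi*sec(pi*s/2)/(14*s)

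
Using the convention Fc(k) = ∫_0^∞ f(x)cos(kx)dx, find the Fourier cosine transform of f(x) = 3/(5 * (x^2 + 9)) pi * exp(-3 * k)/10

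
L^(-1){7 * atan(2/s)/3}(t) 7 * sin(2 * t)/(3 * t)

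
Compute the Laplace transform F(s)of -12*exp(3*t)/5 -12/(5*s - 15)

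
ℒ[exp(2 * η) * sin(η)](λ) 1/((λ - 2)^2+1)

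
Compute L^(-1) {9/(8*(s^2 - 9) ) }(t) 3*sinh(3*t) /8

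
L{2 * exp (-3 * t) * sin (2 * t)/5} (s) 4/ (5 * ( (s + 3)^2 + 4))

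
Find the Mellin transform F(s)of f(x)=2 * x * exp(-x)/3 2 * gamma(s + 1)/3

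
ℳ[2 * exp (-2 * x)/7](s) 2^ (1 - s) * gamma (s)/7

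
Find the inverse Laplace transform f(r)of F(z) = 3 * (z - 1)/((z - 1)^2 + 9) 3 * exp(r) * cos(3 * r)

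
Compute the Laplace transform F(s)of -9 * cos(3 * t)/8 -9 * s/(8 * s^2 + 72)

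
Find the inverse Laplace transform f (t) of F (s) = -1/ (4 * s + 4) -exp (-t) /4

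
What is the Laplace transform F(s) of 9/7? 9/(7 * s) 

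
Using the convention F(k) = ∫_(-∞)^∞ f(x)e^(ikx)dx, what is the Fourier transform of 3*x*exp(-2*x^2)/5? 3*sqrt(2)*I*sqrt(pi)*k*exp(-k^2/8)/40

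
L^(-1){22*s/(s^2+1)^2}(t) 11*t*sin(t)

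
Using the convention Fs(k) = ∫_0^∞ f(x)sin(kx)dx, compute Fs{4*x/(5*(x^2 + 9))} 2*pi*exp(-3*k)/5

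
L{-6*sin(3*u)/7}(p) -18/(7*p^2 + 63)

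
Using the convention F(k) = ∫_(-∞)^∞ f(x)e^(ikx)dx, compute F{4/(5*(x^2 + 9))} 4*pi*exp(-3*Abs(k))/15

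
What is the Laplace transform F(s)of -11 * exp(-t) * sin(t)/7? -11/(7 * (s + 1)^2 + 7)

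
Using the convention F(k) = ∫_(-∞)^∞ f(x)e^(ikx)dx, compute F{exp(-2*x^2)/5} sqrt(2)*sqrt(pi)*exp(-k^2/8)/10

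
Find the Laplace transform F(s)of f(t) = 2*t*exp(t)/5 2/(5*(s - 1)^2)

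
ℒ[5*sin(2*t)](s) 10/(s^2 + 4) 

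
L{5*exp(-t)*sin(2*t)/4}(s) 5/(2*((s + 1)^2 + 4))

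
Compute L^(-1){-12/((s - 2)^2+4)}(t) -6 * exp(2 * t) * sin(2 * t)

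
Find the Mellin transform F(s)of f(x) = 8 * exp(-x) 8 * gamma(s)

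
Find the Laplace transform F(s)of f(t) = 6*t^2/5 12/(5*s^3)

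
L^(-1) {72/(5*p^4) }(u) 12*u^3/5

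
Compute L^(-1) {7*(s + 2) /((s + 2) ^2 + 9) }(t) 7*exp(-2*t)*cos(3*t) 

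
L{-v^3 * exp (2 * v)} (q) -6/ (q - 2)^4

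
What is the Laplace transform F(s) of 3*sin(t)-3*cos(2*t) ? 3/(s^2 + 1)-3*s/(s^2 + 4) 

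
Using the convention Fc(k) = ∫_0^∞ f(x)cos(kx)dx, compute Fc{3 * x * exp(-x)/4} 3 * (1 - k^2)/(4 * (k^2 + 1)^2)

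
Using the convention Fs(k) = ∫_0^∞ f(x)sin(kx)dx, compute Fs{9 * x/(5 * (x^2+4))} 9 * pi * exp(-2 * k)/10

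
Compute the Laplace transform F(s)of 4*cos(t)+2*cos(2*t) 4*s/(s^2+1)+2*s/(s^2+4)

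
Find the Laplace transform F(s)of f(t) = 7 7/s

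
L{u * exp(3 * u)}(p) (p - 3)^(-2)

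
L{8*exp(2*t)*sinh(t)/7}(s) 8/(7*((s - 2)^2 - 1))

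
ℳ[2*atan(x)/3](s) -pi*sec(pi*s/2)/(3*s)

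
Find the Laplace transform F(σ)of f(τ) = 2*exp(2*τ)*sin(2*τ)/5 4/(5*((σ - 2)^2 + 4))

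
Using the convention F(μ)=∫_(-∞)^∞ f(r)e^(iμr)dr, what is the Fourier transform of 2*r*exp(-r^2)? I*sqrt(pi)*μ*exp(-μ^2/4)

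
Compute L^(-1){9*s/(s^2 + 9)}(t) 9*cos(3*t)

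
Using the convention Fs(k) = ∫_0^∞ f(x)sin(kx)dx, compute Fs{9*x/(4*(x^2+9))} 9*pi*exp(-3*k)/8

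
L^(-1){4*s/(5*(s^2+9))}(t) 4*cos(3*t)/5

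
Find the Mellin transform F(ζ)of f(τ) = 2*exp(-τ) 2*gamma(ζ)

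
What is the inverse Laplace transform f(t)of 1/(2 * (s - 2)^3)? t^2 * exp(2 * t)/4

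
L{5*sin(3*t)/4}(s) 15/(4*(s^2 + 9))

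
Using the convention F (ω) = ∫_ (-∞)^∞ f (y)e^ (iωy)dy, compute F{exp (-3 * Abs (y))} 6/ (ω^2 + 9)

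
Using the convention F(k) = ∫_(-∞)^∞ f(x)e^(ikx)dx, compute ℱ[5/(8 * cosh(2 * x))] 5 * pi/(16 * cosh(pi * k/4))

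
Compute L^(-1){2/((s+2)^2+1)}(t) 2 * exp(-2 * t) * sin(t)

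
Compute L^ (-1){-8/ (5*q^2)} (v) -8*v/5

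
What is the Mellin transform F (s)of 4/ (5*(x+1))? 4*pi*csc (pi*s)/5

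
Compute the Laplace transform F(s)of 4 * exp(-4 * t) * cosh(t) 4 * (s + 4)/((s + 4)^2 - 1)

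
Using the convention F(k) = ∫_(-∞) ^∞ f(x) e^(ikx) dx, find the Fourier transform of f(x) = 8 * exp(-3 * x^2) 8 * sqrt(3) * sqrt(pi) * exp(-k^2/12) /3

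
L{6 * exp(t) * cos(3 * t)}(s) 6 * (s - 1)/((s - 1)^2 + 9)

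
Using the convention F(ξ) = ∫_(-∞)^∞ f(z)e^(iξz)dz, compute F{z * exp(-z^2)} I * sqrt(pi) * ξ * exp(-ξ^2/4)/2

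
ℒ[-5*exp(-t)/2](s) -5/(2*s + 2)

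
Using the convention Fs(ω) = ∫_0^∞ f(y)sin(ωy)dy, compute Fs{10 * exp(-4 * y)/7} 10 * ω/(7 * (ω^2 + 16))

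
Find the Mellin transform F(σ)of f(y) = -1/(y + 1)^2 pi * (σ - 1)/sin(pi * σ)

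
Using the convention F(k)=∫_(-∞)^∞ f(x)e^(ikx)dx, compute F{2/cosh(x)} 2 * pi/cosh(pi * k/2)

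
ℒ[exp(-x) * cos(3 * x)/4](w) (w+1)/(4 * ((w+1)^2+9))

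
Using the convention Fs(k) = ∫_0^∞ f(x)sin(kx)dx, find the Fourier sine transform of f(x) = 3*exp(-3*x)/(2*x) 3*atan(k/3)/2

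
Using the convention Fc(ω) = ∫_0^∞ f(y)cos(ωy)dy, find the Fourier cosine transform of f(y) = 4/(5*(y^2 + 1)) 2*pi*exp(-ω)/5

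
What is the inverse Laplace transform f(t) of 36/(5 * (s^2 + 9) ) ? 12 * sin(3 * t) /5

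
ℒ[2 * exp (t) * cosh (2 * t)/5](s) 2 * (s - 1)/ (5 * ( (s - 1)^2 - 4))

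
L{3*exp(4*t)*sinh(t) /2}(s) 3/(2*((s - 4) ^2 - 1) ) 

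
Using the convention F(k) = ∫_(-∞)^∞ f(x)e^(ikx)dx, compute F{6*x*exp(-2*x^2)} 3*sqrt(2)*I*sqrt(pi)*k*exp(-k^2/8)/4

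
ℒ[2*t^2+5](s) 5/s+4/s^3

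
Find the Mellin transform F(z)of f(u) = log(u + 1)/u -pi*csc(pi*z)/(z - 1)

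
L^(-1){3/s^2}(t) 3 * t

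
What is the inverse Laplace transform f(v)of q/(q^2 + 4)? cos(2*v)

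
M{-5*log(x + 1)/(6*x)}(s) 5*pi*csc(pi*s)/(6*(s - 1))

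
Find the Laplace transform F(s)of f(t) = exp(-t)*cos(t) (s+1)/((s+1)^2+1)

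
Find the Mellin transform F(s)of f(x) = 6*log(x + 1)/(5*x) -6*pi*csc(pi*s)/(5*s - 5)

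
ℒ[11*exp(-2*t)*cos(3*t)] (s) 11*(s + 2)/((s + 2)^2 + 9)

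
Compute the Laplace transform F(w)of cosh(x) w/(w^2 - 1)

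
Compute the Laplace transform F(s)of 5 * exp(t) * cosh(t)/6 5 * (s - 1)/(6 * s * (s - 2))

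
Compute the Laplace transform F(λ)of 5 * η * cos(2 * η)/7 5 * (λ^2-4)/(7 * (λ^2 + 4)^2)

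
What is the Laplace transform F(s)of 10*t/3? 10/(3*s^2)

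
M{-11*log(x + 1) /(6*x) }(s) 11*pi*csc(pi*s) /(6*(s - 1) ) 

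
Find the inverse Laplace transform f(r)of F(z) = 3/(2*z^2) 3*r/2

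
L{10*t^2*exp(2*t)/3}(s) 20/(3*(s - 2)^3)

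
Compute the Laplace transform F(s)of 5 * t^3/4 15/(2 * s^4)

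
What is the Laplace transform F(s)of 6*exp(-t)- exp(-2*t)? 6/(s + 1) - 1/(s + 2)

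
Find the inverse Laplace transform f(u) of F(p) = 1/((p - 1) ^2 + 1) exp(u)*sin(u) 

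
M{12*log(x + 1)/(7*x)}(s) -12*pi*csc(pi*s)/(7*s - 7)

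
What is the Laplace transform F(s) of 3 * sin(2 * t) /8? 3/(4 * (s^2 + 4) ) 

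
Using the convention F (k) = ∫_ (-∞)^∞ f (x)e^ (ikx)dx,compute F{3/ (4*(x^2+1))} 3*pi*exp (-Abs (k))/4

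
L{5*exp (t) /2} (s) 5/ (2*(s - 1) ) 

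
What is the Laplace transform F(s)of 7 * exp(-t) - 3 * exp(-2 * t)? 7/(s + 1) - 3/(s + 2)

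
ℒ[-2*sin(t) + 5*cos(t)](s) 5*s/(s^2 + 1) - 2/(s^2 + 1)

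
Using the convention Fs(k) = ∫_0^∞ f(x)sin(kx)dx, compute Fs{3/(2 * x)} 3 * pi/4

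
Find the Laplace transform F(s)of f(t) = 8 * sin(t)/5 8/(5 * (s^2 + 1))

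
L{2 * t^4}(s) 48/s^5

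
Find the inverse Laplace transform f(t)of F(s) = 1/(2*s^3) t^2/4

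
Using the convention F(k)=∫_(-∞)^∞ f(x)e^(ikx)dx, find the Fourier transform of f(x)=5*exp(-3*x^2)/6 5*sqrt(3)*sqrt(pi)*exp(-k^2/12)/18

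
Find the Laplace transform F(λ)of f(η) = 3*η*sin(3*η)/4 9*λ/(2*(λ^2 + 9)^2)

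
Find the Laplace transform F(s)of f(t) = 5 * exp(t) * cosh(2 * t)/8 5 * (s - 1)/(8 * ((s - 1)^2-4))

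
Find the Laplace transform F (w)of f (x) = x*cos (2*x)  (w^2 - 4)/ (w^2 + 4)^2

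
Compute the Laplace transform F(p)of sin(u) 1/(p^2 + 1)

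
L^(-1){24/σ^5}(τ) τ^4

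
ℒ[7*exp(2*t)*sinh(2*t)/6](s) 7/(3*s*(s - 4))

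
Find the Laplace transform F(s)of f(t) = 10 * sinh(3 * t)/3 10/(s^2 - 9)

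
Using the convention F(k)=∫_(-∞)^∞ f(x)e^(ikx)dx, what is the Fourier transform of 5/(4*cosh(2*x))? 5*pi/(8*cosh(pi*k/4))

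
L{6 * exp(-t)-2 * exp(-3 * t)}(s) 6/(s + 1)-2/(s + 3)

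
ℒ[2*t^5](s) 240/s^6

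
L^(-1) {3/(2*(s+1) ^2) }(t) 3*t*exp(-t) /2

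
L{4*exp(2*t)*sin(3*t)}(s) 12/((s - 2)^2 + 9)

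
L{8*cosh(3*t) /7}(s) 8*s/(7*(s^2 - 9) ) 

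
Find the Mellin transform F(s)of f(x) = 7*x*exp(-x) 7*gamma(s + 1)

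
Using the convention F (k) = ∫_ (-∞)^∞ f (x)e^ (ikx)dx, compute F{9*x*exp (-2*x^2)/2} 9*sqrt (2)*I*sqrt (pi)*k*exp (-k^2/8)/16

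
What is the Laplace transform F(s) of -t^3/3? -2/s^4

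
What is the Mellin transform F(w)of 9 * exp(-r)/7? 9 * gamma(w)/7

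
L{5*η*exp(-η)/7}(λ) 5/(7*(λ + 1)^2)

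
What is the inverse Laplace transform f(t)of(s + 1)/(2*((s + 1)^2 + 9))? exp(-t)*cos(3*t)/2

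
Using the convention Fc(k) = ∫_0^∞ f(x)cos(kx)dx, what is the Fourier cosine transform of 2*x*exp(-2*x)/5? 2*(4 - k^2)/(5*(k^2+4)^2)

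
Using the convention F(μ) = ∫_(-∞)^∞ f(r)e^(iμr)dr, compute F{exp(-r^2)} sqrt(pi)*exp(-μ^2/4)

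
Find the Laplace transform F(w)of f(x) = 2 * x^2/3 4/(3 * w^3)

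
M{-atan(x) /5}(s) pi * sec(pi * s/2) /(10 * s) 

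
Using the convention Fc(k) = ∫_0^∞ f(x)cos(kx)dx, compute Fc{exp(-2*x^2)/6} sqrt(2)*sqrt(pi)*exp(-k^2/8)/24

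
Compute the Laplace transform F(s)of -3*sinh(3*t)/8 -9/(8*s^2 - 72)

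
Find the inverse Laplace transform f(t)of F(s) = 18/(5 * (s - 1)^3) 9 * t^2 * exp(t)/5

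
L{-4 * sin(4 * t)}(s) -16/(s^2 + 16)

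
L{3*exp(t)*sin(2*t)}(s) 6/((s - 1)^2 + 4)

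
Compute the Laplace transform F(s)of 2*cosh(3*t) 2*s/(s^2 - 9)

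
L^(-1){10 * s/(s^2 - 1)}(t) 10 * cosh(t)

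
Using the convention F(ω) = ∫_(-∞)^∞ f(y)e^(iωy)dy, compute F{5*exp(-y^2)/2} 5*sqrt(pi)*exp(-ω^2/4)/2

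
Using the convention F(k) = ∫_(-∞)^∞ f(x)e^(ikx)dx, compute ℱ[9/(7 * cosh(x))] 9 * pi/(7 * cosh(pi * k/2))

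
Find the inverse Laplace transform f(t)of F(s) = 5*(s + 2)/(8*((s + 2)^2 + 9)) 5*exp(-2*t)*cos(3*t)/8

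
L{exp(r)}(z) 1/(z - 1)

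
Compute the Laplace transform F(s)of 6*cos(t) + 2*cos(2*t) 6*s/(s^2 + 1) + 2*s/(s^2 + 4)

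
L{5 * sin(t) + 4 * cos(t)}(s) 5/(s^2 + 1) + 4 * s/(s^2 + 1)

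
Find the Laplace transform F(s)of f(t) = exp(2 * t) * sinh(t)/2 1/(2 * ((s - 2)^2 - 1))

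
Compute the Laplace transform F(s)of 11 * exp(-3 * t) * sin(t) 11/((s + 3)^2 + 1)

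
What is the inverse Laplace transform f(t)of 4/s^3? 2*t^2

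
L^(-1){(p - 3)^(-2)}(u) u*exp(3*u)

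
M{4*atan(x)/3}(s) -2*pi*sec(pi*s/2)/(3*s)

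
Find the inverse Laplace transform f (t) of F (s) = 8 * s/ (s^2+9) 8 * cos (3 * t) 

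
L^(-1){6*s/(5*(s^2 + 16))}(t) 6*cos(4*t)/5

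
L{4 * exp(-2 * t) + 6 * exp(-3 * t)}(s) 6/(s + 3) + 4/(s + 2)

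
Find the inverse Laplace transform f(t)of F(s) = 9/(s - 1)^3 9 * t^2 * exp(t)/2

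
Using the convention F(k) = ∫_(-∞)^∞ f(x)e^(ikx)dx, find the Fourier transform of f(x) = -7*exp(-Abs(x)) -14/(k^2 + 1)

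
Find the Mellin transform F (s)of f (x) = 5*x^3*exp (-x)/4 5*gamma (s + 3)/4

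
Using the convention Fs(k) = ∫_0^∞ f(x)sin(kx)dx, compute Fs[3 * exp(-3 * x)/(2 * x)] 3 * atan(k/3)/2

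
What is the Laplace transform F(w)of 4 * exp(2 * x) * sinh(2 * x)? 8/(w * (w - 4))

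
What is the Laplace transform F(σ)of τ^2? 2/σ^3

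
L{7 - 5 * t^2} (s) 7/s - 10/s^3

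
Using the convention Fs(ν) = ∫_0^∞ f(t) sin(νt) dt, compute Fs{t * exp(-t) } 2 * ν/(ν^2 + 1) ^2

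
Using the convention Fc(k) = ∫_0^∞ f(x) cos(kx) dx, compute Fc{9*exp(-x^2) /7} 9*sqrt(pi)*exp(-k^2/4) /14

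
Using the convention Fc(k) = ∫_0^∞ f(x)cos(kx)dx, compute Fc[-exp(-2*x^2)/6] -sqrt(2)*sqrt(pi)*exp(-k^2/8)/24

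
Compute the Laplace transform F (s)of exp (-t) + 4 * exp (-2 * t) 4/ (s + 2) + 1/ (s + 1)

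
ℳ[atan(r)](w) -pi*sec(pi*w/2)/(2*w)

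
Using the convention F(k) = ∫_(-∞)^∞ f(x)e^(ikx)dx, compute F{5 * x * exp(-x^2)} 5 * I * sqrt(pi) * k * exp(-k^2/4)/2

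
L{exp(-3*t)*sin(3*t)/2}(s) 3/(2*((s + 3)^2 + 9))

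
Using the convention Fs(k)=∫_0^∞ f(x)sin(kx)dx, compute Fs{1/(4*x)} pi/8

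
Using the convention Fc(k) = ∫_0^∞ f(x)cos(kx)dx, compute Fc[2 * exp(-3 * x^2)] sqrt(3) * sqrt(pi) * exp(-k^2/12)/3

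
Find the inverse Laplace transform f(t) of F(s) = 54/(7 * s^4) 9 * t^3/7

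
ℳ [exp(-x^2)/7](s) gamma(s/2)/14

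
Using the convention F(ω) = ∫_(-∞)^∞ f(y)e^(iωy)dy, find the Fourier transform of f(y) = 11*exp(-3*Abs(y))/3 22/(ω^2 + 9)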